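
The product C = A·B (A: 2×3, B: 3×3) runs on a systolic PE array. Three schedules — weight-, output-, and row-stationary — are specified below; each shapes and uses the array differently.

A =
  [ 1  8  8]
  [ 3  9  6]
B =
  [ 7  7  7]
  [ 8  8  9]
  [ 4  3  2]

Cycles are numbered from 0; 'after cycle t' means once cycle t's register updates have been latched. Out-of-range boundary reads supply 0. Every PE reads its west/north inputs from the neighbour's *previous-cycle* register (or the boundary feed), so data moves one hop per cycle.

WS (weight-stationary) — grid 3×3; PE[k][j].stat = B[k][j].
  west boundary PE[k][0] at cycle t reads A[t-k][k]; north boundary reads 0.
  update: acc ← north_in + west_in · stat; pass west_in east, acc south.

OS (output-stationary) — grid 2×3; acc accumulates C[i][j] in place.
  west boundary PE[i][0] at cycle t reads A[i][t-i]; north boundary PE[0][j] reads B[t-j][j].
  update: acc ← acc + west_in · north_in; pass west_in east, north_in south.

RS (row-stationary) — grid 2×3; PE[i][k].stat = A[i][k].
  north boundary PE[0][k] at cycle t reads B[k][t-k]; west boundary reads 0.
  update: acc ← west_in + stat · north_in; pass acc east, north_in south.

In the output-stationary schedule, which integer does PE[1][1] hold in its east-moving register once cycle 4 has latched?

OS (2×3). Following PE[1][1] plus its west/north inputs:
  step 0 · PE0,1: acc=0; fwd→0 fwd↓0
  step 0 · PE1,0: acc=0; fwd→0 fwd↓0
  step 0 · PE1,1: acc=0; fwd→0 fwd↓0
  step 1 · PE0,1: acc=7; fwd→1 fwd↓7
  step 1 · PE1,0: acc=21; fwd→3 fwd↓7
  step 1 · PE1,1: acc=0; fwd→0 fwd↓0
  step 2 · PE0,1: acc=71; fwd→8 fwd↓8
  step 2 · PE1,0: acc=93; fwd→9 fwd↓8
  step 2 · PE1,1: acc=21; fwd→3 fwd↓7
  step 3 · PE0,1: acc=95; fwd→8 fwd↓3
  step 3 · PE1,0: acc=117; fwd→6 fwd↓4
  step 3 · PE1,1: acc=93; fwd→9 fwd↓8
  step 4 · PE0,1: acc=95; fwd→0 fwd↓0
  step 4 · PE1,0: acc=117; fwd→0 fwd↓0
  step 4 · PE1,1: acc=111; fwd→6 fwd↓3

register = 6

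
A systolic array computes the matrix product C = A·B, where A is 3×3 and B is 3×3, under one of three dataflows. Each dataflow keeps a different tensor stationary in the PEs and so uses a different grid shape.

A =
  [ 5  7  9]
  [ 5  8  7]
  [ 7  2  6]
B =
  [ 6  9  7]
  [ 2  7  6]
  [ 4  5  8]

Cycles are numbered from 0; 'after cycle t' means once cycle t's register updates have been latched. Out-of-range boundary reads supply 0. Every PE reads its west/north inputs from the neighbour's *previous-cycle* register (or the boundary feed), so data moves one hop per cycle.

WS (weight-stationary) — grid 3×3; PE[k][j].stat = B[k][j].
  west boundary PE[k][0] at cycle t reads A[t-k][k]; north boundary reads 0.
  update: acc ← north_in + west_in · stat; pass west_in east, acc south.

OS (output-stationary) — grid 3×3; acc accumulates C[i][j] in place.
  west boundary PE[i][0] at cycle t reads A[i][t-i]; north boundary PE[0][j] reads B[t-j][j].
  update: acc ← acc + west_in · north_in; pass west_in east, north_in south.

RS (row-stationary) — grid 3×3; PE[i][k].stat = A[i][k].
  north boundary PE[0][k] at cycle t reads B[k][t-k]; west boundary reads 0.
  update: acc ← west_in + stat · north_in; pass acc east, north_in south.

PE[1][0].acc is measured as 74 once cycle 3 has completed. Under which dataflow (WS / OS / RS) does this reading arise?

— WS: 3×3; PE[1][0] trace:
  @0  [1,0]  acc 0  |  →0  ↓0
  @1  [1,0]  acc 44  |  →7  ↓44
  @2  [1,0]  acc 46  |  →8  ↓46
  @3  [1,0]  acc 46  |  →2  ↓46
— OS: 3×3; PE[1][0] trace:
  @0  [1,0]  acc 0  |  →0  ↓0
  @1  [1,0]  acc 30  |  →5  ↓6
  @2  [1,0]  acc 46  |  →8  ↓2
  @3  [1,0]  acc 74  |  →7  ↓4
— RS: 3×3; PE[1][0] trace:
  @0  [1,0]  acc 0  |  →0  ↓0
  @1  [1,0]  acc 30  |  →30  ↓6
  @2  [1,0]  acc 45  |  →45  ↓9
  @3  [1,0]  acc 35  |  →35  ↓7

dataflow = OS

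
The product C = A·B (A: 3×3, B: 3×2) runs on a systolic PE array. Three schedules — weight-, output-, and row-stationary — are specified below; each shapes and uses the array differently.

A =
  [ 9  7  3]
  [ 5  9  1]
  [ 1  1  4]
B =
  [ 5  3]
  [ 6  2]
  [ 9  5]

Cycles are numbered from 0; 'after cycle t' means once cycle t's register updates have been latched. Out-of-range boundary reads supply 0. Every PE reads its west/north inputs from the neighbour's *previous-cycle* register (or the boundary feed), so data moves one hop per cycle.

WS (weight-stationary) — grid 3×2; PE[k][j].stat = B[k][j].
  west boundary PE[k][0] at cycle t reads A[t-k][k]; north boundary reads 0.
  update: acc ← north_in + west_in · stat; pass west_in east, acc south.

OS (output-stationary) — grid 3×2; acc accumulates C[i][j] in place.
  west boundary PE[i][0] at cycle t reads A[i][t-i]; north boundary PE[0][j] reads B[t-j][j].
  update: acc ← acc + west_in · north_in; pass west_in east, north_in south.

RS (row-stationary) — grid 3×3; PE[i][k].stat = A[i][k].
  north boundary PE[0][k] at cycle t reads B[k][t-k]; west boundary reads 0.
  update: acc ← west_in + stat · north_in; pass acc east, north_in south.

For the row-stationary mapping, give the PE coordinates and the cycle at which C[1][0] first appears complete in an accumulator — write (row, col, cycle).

(row, col, cycle) = (1, 2, 3)

Under RS, C[1][0] lands at PE[1][2]:
  0: (1,2).acc=0  regs=<0,0>
  1: (1,2).acc=0  regs=<0,0>
  2: (1,2).acc=0  regs=<0,0>
  3: (1,2).acc=88  regs=<88,9>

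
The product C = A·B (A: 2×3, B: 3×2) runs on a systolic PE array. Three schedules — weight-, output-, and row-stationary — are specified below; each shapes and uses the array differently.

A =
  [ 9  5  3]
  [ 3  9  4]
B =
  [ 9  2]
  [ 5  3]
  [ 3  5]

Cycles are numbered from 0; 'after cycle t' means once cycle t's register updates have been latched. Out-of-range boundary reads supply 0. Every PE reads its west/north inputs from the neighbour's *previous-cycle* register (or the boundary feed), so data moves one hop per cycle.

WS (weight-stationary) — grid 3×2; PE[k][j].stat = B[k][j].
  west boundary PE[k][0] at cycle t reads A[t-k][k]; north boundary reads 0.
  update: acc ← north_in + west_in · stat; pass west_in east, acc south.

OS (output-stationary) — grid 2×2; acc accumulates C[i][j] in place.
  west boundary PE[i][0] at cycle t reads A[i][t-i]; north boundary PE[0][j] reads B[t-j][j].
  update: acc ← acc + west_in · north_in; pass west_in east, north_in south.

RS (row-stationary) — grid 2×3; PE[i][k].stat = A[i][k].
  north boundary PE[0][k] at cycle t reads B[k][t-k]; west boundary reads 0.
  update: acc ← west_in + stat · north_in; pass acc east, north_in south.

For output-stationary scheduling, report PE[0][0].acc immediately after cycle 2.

PE[0][0].acc = 115

OS on a 2×2 grid — tracing PE[0][0] and its feeders:
  c0 r0c0: 81 / 9 / 9
  c1 r0c0: 106 / 5 / 5
  c2 r0c0: 115 / 3 / 3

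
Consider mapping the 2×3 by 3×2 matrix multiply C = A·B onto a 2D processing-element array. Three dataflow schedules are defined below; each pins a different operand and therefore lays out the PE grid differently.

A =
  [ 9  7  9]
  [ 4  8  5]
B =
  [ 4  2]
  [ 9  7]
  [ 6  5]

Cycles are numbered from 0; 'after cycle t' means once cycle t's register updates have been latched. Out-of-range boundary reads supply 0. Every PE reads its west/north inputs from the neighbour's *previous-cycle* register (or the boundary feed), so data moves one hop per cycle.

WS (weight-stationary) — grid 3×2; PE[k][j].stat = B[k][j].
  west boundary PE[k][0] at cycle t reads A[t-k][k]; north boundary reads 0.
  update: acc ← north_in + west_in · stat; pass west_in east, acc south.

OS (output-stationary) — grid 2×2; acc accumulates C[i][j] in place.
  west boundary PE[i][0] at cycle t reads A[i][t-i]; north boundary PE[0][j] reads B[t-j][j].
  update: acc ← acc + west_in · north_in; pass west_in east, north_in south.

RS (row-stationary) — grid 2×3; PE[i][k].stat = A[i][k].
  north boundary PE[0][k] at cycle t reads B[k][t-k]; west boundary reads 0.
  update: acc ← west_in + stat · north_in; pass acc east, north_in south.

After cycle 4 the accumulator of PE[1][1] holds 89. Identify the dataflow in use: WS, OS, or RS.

Under WS (3×2), PE[1][1]:
  step 0 · PE1,1: acc=0; fwd→0 fwd↓0
  step 1 · PE1,1: acc=0; fwd→0 fwd↓0
  step 2 · PE1,1: acc=67; fwd→7 fwd↓67
  step 3 · PE1,1: acc=64; fwd→8 fwd↓64
  step 4 · PE1,1: acc=0; fwd→0 fwd↓0
Under OS (2×2), PE[1][1]:
  step 0 · PE1,1: acc=0; fwd→0 fwd↓0
  step 1 · PE1,1: acc=0; fwd→0 fwd↓0
  step 2 · PE1,1: acc=8; fwd→4 fwd↓2
  step 3 · PE1,1: acc=64; fwd→8 fwd↓7
  step 4 · PE1,1: acc=89; fwd→5 fwd↓5
Under RS (2×3), PE[1][1]:
  step 0 · PE1,1: acc=0; fwd→0 fwd↓0
  step 1 · PE1,1: acc=0; fwd→0 fwd↓0
  step 2 · PE1,1: acc=88; fwd→88 fwd↓9
  step 3 · PE1,1: acc=64; fwd→64 fwd↓7
  step 4 · PE1,1: acc=0; fwd→0 fwd↓0

dataflow = OS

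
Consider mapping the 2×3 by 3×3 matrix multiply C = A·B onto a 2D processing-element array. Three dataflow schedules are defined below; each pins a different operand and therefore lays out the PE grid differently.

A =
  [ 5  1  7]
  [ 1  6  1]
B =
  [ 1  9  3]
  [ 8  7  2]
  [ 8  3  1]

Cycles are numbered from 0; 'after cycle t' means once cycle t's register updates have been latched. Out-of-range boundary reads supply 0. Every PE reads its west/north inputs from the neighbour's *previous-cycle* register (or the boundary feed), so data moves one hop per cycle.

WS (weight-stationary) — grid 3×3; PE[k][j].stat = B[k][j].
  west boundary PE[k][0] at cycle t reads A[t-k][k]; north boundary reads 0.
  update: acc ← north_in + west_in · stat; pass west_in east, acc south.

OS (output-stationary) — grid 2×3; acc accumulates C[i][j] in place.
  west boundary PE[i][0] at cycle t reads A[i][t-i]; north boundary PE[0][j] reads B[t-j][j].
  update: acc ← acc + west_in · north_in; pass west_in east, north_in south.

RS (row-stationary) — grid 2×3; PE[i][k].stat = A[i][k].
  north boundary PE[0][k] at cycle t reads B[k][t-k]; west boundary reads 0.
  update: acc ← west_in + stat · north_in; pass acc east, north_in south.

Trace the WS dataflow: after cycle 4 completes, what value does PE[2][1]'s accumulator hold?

Tracing WS — 3×3 array, target PE[2][1]:
  cycle 0: PE[1][1] → acc 0, east 0, south 0
  cycle 0: PE[2][0] → acc 0, east 0, south 0
  cycle 0: PE[2][1] → acc 0, east 0, south 0
  cycle 1: PE[1][1] → acc 0, east 0, south 0
  cycle 1: PE[2][0] → acc 0, east 0, south 0
  cycle 1: PE[2][1] → acc 0, east 0, south 0
  cycle 2: PE[1][1] → acc 52, east 1, south 52
  cycle 2: PE[2][0] → acc 69, east 7, south 69
  cycle 2: PE[2][1] → acc 0, east 0, south 0
  cycle 3: PE[1][1] → acc 51, east 6, south 51
  cycle 3: PE[2][0] → acc 57, east 1, south 57
  cycle 3: PE[2][1] → acc 73, east 7, south 73
  cycle 4: PE[1][1] → acc 0, east 0, south 0
  cycle 4: PE[2][0] → acc 0, east 0, south 0
  cycle 4: PE[2][1] → acc 54, east 1, south 54

PE[2][1].acc = 54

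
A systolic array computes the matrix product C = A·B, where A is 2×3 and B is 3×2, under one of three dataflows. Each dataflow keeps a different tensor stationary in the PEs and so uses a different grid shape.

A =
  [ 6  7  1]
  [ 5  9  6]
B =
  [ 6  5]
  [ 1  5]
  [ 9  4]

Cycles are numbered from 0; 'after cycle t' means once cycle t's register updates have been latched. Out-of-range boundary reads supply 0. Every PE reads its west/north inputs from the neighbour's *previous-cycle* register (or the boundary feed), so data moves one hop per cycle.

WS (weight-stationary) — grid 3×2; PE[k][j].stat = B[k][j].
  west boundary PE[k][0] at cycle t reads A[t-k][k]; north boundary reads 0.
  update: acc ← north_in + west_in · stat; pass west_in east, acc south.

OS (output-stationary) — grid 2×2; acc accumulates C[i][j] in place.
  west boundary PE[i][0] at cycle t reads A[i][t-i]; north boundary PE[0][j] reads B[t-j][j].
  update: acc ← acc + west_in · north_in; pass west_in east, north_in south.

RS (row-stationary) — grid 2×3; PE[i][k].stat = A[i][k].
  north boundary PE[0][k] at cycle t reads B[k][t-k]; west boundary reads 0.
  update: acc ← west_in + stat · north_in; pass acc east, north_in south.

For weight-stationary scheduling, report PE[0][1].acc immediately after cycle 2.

PE[0][1].acc = 25

WS (3×2). Following PE[0][1] plus its west/north inputs:
  0: (0,0).acc=36  regs=<6,36>
  0: (0,1).acc=0  regs=<0,0>
  1: (0,0).acc=30  regs=<5,30>
  1: (0,1).acc=30  regs=<6,30>
  2: (0,0).acc=0  regs=<0,0>
  2: (0,1).acc=25  regs=<5,25>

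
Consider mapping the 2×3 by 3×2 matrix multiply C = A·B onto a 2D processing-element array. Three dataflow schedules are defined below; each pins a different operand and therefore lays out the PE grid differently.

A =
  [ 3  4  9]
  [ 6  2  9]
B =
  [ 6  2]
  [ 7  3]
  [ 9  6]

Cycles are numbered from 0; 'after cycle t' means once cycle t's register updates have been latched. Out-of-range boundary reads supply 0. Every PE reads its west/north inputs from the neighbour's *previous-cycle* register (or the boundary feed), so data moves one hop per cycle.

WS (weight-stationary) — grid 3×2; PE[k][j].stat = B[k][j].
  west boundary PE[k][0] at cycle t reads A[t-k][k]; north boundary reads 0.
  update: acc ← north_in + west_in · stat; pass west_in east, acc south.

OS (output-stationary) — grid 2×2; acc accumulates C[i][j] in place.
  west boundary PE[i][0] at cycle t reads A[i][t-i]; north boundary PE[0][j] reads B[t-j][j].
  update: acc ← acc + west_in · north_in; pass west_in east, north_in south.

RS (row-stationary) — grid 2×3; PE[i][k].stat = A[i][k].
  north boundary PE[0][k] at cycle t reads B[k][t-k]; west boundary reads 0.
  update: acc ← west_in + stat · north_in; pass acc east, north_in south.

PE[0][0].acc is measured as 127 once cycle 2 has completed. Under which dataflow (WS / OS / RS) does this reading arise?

WS (3×2 grid), PE[0][0]:
  cycle 0: PE[0][0] → acc 18, east 3, south 18
  cycle 1: PE[0][0] → acc 36, east 6, south 36
  cycle 2: PE[0][0] → acc 0, east 0, south 0
OS (2×2 grid), PE[0][0]:
  cycle 0: PE[0][0] → acc 18, east 3, south 6
  cycle 1: PE[0][0] → acc 46, east 4, south 7
  cycle 2: PE[0][0] → acc 127, east 9, south 9
RS (2×3 grid), PE[0][0]:
  cycle 0: PE[0][0] → acc 18, east 18, south 6
  cycle 1: PE[0][0] → acc 6, east 6, south 2
  cycle 2: PE[0][0] → acc 0, east 0, south 0

dataflow = OS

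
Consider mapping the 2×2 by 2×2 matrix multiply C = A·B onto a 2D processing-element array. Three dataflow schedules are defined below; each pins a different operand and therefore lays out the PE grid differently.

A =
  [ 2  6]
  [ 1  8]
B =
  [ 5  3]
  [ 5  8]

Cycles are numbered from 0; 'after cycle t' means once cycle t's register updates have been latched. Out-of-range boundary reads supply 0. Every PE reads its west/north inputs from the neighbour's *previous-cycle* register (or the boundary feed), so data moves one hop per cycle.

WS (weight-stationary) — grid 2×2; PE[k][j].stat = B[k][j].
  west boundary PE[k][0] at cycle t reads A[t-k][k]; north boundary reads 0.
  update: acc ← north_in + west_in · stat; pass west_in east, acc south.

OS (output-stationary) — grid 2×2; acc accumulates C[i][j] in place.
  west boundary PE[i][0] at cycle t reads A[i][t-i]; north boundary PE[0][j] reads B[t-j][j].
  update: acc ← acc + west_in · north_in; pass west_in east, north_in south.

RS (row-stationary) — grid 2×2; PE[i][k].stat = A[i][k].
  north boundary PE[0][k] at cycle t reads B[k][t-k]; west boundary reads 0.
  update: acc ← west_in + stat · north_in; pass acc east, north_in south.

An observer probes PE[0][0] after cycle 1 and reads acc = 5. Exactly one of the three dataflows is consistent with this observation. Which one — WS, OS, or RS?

dataflow = WS

Under WS (2×2), PE[0][0]:
  c0 r0c0: 10 / 2 / 10
  c1 r0c0: 5 / 1 / 5
Under OS (2×2), PE[0][0]:
  c0 r0c0: 10 / 2 / 5
  c1 r0c0: 40 / 6 / 5
Under RS (2×2), PE[0][0]:
  c0 r0c0: 10 / 10 / 5
  c1 r0c0: 6 / 6 / 3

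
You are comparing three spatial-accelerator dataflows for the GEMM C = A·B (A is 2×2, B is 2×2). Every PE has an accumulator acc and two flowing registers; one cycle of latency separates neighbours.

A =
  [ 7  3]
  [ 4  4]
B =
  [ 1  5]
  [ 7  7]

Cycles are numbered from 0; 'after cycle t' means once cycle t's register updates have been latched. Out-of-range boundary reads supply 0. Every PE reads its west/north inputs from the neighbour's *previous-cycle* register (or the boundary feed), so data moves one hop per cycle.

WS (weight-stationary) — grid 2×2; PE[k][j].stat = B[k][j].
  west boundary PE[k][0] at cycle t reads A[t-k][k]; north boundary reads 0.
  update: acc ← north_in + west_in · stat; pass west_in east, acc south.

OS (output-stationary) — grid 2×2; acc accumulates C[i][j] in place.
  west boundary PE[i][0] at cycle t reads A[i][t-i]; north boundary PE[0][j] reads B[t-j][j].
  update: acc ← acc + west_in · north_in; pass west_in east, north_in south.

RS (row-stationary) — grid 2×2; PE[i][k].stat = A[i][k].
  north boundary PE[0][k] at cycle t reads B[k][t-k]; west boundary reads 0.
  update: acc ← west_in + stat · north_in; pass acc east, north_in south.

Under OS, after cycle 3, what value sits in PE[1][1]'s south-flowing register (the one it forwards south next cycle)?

OS on a 2×2 grid — tracing PE[1][1] and its feeders:
  cycle 0: PE[0][1] → acc 0, east 0, south 0
  cycle 0: PE[1][0] → acc 0, east 0, south 0
  cycle 0: PE[1][1] → acc 0, east 0, south 0
  cycle 1: PE[0][1] → acc 35, east 7, south 5
  cycle 1: PE[1][0] → acc 4, east 4, south 1
  cycle 1: PE[1][1] → acc 0, east 0, south 0
  cycle 2: PE[0][1] → acc 56, east 3, south 7
  cycle 2: PE[1][0] → acc 32, east 4, south 7
  cycle 2: PE[1][1] → acc 20, east 4, south 5
  cycle 3: PE[0][1] → acc 56, east 0, south 0
  cycle 3: PE[1][0] → acc 32, east 0, south 0
  cycle 3: PE[1][1] → acc 48, east 4, south 7

register = 7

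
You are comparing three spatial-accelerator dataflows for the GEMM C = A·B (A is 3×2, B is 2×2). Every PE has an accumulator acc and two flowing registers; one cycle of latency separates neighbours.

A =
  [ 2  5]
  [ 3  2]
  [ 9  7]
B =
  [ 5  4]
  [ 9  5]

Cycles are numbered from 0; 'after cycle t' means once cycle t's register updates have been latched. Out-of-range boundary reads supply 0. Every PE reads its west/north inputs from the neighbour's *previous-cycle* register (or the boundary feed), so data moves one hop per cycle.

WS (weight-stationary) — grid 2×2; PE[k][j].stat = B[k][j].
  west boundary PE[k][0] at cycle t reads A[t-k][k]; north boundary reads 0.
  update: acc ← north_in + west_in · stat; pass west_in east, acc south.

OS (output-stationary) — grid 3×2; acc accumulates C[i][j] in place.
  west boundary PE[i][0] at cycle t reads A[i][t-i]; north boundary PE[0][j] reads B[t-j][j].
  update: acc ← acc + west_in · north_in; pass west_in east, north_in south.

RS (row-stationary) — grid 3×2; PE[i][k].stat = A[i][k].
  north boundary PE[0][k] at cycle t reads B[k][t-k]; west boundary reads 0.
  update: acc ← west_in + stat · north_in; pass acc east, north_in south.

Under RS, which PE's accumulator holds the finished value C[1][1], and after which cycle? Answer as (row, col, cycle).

RS: C[1][1] accumulates in PE[1][1]:
  after 0 — PE[1][1] acc=0, pass-E 0, pass-S 0
  after 1 — PE[1][1] acc=0, pass-E 0, pass-S 0
  after 2 — PE[1][1] acc=33, pass-E 33, pass-S 9
  after 3 — PE[1][1] acc=22, pass-E 22, pass-S 5

(row, col, cycle) = (1, 1, 3)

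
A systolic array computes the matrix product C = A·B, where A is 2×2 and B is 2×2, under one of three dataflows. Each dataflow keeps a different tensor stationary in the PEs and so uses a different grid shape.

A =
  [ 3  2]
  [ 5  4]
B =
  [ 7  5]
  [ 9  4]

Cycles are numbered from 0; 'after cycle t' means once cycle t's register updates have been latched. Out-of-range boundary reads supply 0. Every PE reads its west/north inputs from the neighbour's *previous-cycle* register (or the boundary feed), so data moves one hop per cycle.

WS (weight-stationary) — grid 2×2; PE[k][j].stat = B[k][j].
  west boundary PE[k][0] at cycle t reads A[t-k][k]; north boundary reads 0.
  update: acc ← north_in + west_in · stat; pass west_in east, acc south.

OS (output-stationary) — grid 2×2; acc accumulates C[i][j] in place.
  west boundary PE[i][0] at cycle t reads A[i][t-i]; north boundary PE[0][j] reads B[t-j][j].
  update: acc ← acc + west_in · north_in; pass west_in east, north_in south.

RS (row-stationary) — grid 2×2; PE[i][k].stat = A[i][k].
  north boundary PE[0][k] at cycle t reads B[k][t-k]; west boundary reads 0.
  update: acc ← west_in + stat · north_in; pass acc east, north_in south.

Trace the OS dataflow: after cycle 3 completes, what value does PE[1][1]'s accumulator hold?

Tracing OS — 2×2 array, target PE[1][1]:
  t=0 PE[0][1]: acc=0 h=0 v=0
  t=0 PE[1][0]: acc=0 h=0 v=0
  t=0 PE[1][1]: acc=0 h=0 v=0
  t=1 PE[0][1]: acc=15 h=3 v=5
  t=1 PE[1][0]: acc=35 h=5 v=7
  t=1 PE[1][1]: acc=0 h=0 v=0
  t=2 PE[0][1]: acc=23 h=2 v=4
  t=2 PE[1][0]: acc=71 h=4 v=9
  t=2 PE[1][1]: acc=25 h=5 v=5
  t=3 PE[0][1]: acc=23 h=0 v=0
  t=3 PE[1][0]: acc=71 h=0 v=0
  t=3 PE[1][1]: acc=41 h=4 v=4

PE[1][1].acc = 41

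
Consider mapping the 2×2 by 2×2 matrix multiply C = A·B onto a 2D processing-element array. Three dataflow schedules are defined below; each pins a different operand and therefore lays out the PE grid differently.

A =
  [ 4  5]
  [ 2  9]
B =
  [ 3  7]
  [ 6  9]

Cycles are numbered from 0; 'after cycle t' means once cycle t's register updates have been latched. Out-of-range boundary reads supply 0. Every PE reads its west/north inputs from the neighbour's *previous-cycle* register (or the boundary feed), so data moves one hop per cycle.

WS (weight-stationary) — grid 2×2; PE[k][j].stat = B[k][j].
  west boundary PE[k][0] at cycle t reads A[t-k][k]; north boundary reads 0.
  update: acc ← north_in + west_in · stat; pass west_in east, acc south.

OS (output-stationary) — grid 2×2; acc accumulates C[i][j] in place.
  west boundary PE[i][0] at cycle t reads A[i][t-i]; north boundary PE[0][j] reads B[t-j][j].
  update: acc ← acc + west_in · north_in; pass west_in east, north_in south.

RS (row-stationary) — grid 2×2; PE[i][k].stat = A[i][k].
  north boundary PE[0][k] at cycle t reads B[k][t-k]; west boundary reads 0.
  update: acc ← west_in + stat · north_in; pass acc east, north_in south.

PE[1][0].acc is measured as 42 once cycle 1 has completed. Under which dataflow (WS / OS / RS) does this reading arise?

dataflow = WS

Under WS (2×2), PE[1][0]:
  0: (1,0).acc=0  regs=<0,0>
  1: (1,0).acc=42  regs=<5,42>
Under OS (2×2), PE[1][0]:
  0: (1,0).acc=0  regs=<0,0>
  1: (1,0).acc=6  regs=<2,3>
Under RS (2×2), PE[1][0]:
  0: (1,0).acc=0  regs=<0,0>
  1: (1,0).acc=6  regs=<6,3>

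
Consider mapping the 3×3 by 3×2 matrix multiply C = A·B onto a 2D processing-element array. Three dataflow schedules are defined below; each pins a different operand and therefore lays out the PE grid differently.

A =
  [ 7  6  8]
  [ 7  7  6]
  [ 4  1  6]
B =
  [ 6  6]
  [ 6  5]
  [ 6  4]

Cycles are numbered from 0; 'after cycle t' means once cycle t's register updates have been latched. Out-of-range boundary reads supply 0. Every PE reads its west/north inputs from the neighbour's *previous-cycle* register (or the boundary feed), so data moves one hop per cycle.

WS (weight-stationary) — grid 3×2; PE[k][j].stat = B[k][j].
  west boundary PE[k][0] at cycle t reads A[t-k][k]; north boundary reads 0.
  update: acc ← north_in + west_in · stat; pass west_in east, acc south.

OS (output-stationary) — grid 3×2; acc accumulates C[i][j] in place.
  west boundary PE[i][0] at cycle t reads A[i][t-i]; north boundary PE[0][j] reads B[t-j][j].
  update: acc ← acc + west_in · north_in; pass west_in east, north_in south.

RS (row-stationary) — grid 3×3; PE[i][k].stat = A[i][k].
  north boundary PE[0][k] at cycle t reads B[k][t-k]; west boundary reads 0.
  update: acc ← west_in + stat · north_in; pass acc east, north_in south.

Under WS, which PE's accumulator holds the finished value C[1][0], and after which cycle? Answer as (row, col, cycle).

Under WS, C[1][0] lands at PE[2][0]:
  t=0 PE[2][0]: acc=0 h=0 v=0
  t=1 PE[2][0]: acc=0 h=0 v=0
  t=2 PE[2][0]: acc=126 h=8 v=126
  t=3 PE[2][0]: acc=120 h=6 v=120

(row, col, cycle) = (2, 0, 3)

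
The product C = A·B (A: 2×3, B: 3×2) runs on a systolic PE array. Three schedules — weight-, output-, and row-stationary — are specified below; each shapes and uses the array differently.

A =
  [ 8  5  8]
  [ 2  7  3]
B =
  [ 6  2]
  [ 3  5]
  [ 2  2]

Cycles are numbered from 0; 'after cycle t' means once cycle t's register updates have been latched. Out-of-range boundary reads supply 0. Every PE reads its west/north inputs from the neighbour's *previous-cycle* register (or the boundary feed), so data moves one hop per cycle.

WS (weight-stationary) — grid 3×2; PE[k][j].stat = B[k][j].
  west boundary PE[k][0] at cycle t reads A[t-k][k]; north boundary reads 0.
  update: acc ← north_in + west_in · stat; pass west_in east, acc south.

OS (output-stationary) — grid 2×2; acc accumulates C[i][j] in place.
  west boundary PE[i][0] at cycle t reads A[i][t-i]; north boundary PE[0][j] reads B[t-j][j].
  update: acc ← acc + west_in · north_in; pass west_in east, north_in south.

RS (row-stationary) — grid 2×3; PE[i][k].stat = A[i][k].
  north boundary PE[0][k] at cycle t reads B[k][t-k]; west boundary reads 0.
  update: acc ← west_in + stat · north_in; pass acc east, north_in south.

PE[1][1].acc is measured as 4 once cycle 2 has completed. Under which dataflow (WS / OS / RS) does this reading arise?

Under WS (3×2), PE[1][1]:
  0: (1,1).acc=0  regs=<0,0>
  1: (1,1).acc=0  regs=<0,0>
  2: (1,1).acc=41  regs=<5,41>
Under OS (2×2), PE[1][1]:
  0: (1,1).acc=0  regs=<0,0>
  1: (1,1).acc=0  regs=<0,0>
  2: (1,1).acc=4  regs=<2,2>
Under RS (2×3), PE[1][1]:
  0: (1,1).acc=0  regs=<0,0>
  1: (1,1).acc=0  regs=<0,0>
  2: (1,1).acc=33  regs=<33,3>

dataflow = OS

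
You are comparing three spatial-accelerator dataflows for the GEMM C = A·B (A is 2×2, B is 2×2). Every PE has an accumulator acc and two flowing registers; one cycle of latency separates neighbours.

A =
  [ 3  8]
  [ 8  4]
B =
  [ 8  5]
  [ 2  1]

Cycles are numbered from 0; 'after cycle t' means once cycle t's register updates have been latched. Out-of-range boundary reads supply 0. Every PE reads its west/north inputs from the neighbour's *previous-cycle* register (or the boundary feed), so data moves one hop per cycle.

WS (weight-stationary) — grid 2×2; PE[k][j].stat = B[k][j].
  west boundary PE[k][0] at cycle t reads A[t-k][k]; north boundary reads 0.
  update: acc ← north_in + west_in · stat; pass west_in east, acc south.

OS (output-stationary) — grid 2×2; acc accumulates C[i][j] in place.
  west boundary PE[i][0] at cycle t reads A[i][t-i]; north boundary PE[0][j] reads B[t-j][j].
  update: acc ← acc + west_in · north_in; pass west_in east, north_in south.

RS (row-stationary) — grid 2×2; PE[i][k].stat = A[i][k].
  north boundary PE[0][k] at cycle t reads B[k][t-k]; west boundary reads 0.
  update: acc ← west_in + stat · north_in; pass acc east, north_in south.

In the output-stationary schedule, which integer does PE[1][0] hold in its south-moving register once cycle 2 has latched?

register = 2

OS 2×2: PE[1][0] cycle-by-cycle (with neighbour feeds):
  after 0 — PE[0][0] acc=24, pass-E 3, pass-S 8
  after 0 — PE[1][0] acc=0, pass-E 0, pass-S 0
  after 1 — PE[0][0] acc=40, pass-E 8, pass-S 2
  after 1 — PE[1][0] acc=64, pass-E 8, pass-S 8
  after 2 — PE[0][0] acc=40, pass-E 0, pass-S 0
  after 2 — PE[1][0] acc=72, pass-E 4, pass-S 2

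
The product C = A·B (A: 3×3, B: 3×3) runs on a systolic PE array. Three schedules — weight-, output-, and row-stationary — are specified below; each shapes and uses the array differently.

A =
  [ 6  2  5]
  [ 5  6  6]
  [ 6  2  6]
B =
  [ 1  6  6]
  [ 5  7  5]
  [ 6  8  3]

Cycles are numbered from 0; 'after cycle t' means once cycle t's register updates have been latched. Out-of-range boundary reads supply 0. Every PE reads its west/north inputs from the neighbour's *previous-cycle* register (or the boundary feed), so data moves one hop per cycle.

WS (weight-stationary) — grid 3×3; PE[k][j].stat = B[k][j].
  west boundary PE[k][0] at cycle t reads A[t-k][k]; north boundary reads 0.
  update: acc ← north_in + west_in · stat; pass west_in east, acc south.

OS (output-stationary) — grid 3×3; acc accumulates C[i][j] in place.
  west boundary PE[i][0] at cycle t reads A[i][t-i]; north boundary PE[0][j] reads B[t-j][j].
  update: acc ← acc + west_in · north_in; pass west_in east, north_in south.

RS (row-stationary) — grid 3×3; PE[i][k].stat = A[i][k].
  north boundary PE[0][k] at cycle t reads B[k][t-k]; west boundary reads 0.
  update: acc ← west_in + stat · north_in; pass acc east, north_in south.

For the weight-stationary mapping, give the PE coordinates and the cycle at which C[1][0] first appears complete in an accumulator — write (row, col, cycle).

WS: C[1][0] accumulates in PE[2][0]:
  [0] (2,0) acc=0 (h:0 v:0)
  [1] (2,0) acc=0 (h:0 v:0)
  [2] (2,0) acc=46 (h:5 v:46)
  [3] (2,0) acc=71 (h:6 v:71)

(row, col, cycle) = (2, 0, 3)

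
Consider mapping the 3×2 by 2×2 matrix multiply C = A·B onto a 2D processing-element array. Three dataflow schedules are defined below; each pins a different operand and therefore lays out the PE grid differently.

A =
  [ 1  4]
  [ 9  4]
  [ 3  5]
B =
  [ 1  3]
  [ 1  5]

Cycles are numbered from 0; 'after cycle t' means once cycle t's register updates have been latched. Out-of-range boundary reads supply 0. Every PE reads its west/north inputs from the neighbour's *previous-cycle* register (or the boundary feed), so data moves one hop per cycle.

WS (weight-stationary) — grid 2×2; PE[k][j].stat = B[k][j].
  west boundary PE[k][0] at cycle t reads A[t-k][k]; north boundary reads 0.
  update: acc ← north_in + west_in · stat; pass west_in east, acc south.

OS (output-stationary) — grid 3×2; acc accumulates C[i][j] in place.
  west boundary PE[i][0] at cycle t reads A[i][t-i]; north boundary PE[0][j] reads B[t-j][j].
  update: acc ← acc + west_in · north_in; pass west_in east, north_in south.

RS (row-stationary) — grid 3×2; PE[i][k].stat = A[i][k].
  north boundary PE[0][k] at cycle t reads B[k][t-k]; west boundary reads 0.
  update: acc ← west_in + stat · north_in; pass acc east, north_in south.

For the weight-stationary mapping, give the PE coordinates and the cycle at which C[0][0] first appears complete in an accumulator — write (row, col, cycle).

WS: C[0][0] accumulates in PE[1][0]:
  step 0 · PE1,0: acc=0; fwd→0 fwd↓0
  step 1 · PE1,0: acc=5; fwd→4 fwd↓5

(row, col, cycle) = (1, 0, 1)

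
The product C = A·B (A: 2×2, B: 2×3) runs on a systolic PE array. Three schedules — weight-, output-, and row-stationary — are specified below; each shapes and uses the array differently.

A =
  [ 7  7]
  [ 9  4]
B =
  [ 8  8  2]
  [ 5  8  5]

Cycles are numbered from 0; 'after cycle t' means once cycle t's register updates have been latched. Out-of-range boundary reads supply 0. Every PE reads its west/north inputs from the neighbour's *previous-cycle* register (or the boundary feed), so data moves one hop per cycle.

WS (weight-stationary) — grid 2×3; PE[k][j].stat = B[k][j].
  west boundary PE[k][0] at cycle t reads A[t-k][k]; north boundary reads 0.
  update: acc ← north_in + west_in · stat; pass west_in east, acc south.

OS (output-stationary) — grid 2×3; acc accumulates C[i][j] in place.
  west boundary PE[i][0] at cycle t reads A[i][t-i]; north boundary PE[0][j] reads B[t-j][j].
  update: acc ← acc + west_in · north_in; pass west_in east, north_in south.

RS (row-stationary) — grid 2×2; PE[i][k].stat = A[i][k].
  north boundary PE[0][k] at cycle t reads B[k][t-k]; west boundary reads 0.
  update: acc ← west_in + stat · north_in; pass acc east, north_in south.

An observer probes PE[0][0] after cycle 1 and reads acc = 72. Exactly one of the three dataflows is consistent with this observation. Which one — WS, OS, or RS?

dataflow = WS

WS (2×3 grid), PE[0][0]:
  after 0 — PE[0][0] acc=56, pass-E 7, pass-S 56
  after 1 — PE[0][0] acc=72, pass-E 9, pass-S 72
OS (2×3 grid), PE[0][0]:
  after 0 — PE[0][0] acc=56, pass-E 7, pass-S 8
  after 1 — PE[0][0] acc=91, pass-E 7, pass-S 5
RS (2×2 grid), PE[0][0]:
  after 0 — PE[0][0] acc=56, pass-E 56, pass-S 8
  after 1 — PE[0][0] acc=56, pass-E 56, pass-S 8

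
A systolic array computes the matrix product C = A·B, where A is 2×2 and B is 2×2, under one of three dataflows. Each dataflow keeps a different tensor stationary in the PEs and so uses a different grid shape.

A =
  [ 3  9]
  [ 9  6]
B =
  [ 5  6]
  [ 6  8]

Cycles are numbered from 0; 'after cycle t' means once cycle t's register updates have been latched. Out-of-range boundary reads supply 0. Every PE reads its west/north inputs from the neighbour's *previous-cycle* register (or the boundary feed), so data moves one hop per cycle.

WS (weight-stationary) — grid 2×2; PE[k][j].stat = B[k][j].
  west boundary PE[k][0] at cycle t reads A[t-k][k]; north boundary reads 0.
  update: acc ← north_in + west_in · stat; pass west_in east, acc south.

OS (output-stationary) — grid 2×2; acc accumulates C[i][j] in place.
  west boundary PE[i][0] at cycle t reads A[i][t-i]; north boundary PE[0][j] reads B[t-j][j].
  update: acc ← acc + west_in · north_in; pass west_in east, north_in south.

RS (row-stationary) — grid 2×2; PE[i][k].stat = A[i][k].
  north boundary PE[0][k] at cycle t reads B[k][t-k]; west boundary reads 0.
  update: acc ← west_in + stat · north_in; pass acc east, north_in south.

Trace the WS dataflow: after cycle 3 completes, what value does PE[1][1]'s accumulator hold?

PE[1][1].acc = 102

WS on a 2×2 grid — tracing PE[1][1] and its feeders:
  step 0 · PE0,1: acc=0; fwd→0 fwd↓0
  step 0 · PE1,0: acc=0; fwd→0 fwd↓0
  step 0 · PE1,1: acc=0; fwd→0 fwd↓0
  step 1 · PE0,1: acc=18; fwd→3 fwd↓18
  step 1 · PE1,0: acc=69; fwd→9 fwd↓69
  step 1 · PE1,1: acc=0; fwd→0 fwd↓0
  step 2 · PE0,1: acc=54; fwd→9 fwd↓54
  step 2 · PE1,0: acc=81; fwd→6 fwd↓81
  step 2 · PE1,1: acc=90; fwd→9 fwd↓90
  step 3 · PE0,1: acc=0; fwd→0 fwd↓0
  step 3 · PE1,0: acc=0; fwd→0 fwd↓0
  step 3 · PE1,1: acc=102; fwd→6 fwd↓102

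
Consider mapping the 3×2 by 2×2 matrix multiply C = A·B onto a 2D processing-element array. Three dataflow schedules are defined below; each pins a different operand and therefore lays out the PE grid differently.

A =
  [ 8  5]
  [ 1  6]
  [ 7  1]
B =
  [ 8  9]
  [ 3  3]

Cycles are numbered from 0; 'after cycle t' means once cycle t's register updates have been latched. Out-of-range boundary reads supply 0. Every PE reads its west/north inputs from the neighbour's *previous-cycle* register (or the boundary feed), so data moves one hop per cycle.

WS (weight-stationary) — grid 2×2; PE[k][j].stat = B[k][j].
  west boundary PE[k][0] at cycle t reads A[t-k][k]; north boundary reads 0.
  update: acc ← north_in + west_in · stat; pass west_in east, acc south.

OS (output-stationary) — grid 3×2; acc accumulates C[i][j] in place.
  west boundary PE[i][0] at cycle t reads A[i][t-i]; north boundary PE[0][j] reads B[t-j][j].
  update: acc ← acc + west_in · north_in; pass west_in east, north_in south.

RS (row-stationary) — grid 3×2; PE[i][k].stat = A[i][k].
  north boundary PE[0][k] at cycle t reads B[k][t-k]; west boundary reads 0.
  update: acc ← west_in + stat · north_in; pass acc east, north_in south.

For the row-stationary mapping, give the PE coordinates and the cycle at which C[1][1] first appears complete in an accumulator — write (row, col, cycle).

(row, col, cycle) = (1, 1, 3)

RS: C[1][1] accumulates in PE[1][1]:
  cycle 0: PE[1][1] → acc 0, east 0, south 0
  cycle 1: PE[1][1] → acc 0, east 0, south 0
  cycle 2: PE[1][1] → acc 26, east 26, south 3
  cycle 3: PE[1][1] → acc 27, east 27, south 3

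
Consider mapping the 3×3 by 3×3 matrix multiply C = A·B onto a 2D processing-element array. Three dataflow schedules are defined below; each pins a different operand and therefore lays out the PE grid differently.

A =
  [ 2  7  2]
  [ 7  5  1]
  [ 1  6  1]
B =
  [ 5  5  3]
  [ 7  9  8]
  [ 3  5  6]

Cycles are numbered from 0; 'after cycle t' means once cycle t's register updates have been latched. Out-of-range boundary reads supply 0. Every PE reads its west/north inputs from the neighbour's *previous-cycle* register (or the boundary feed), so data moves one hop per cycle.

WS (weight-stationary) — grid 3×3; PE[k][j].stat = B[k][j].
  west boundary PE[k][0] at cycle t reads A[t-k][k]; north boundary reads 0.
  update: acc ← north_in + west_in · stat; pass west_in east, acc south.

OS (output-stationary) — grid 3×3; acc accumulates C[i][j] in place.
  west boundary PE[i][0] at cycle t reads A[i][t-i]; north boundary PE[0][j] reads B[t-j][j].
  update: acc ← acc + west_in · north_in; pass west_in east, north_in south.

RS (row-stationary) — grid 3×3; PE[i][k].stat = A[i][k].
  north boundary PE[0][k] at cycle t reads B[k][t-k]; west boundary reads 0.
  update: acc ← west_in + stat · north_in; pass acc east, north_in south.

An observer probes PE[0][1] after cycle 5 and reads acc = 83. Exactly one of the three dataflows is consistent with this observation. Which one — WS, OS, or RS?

Under WS (3×3), PE[0][1]:
  cycle 0: PE[0][1] → acc 0, east 0, south 0
  cycle 1: PE[0][1] → acc 10, east 2, south 10
  cycle 2: PE[0][1] → acc 35, east 7, south 35
  cycle 3: PE[0][1] → acc 5, east 1, south 5
  cycle 4: PE[0][1] → acc 0, east 0, south 0
  cycle 5: PE[0][1] → acc 0, east 0, south 0
Under OS (3×3), PE[0][1]:
  cycle 0: PE[0][1] → acc 0, east 0, south 0
  cycle 1: PE[0][1] → acc 10, east 2, south 5
  cycle 2: PE[0][1] → acc 73, east 7, south 9
  cycle 3: PE[0][1] → acc 83, east 2, south 5
  cycle 4: PE[0][1] → acc 83, east 0, south 0
  cycle 5: PE[0][1] → acc 83, east 0, south 0
Under RS (3×3), PE[0][1]:
  cycle 0: PE[0][1] → acc 0, east 0, south 0
  cycle 1: PE[0][1] → acc 59, east 59, south 7
  cycle 2: PE[0][1] → acc 73, east 73, south 9
  cycle 3: PE[0][1] → acc 62, east 62, south 8
  cycle 4: PE[0][1] → acc 0, east 0, south 0
  cycle 5: PE[0][1] → acc 0, east 0, south 0

dataflow = OS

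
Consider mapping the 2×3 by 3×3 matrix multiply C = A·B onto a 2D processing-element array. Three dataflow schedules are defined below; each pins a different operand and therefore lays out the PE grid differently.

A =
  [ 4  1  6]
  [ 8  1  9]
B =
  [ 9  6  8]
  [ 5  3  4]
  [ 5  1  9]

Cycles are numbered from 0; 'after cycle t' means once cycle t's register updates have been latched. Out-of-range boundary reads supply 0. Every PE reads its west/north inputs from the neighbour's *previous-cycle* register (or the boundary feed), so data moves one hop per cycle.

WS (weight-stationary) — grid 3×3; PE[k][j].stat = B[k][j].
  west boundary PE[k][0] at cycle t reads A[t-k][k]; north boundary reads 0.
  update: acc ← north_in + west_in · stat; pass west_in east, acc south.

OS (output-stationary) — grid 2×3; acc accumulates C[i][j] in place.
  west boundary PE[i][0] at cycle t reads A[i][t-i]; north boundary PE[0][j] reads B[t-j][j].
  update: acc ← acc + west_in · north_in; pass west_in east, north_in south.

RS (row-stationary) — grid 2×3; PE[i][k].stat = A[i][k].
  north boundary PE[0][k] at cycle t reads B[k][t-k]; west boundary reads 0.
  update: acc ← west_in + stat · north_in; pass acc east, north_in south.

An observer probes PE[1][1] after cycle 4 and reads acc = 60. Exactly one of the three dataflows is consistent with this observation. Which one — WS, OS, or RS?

Under WS (3×3), PE[1][1]:
  after 0 — PE[1][1] acc=0, pass-E 0, pass-S 0
  after 1 — PE[1][1] acc=0, pass-E 0, pass-S 0
  after 2 — PE[1][1] acc=27, pass-E 1, pass-S 27
  after 3 — PE[1][1] acc=51, pass-E 1, pass-S 51
  after 4 — PE[1][1] acc=0, pass-E 0, pass-S 0
Under OS (2×3), PE[1][1]:
  after 0 — PE[1][1] acc=0, pass-E 0, pass-S 0
  after 1 — PE[1][1] acc=0, pass-E 0, pass-S 0
  after 2 — PE[1][1] acc=48, pass-E 8, pass-S 6
  after 3 — PE[1][1] acc=51, pass-E 1, pass-S 3
  after 4 — PE[1][1] acc=60, pass-E 9, pass-S 1
Under RS (2×3), PE[1][1]:
  after 0 — PE[1][1] acc=0, pass-E 0, pass-S 0
  after 1 — PE[1][1] acc=0, pass-E 0, pass-S 0
  after 2 — PE[1][1] acc=77, pass-E 77, pass-S 5
  after 3 — PE[1][1] acc=51, pass-E 51, pass-S 3
  after 4 — PE[1][1] acc=68, pass-E 68, pass-S 4

dataflow = OS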